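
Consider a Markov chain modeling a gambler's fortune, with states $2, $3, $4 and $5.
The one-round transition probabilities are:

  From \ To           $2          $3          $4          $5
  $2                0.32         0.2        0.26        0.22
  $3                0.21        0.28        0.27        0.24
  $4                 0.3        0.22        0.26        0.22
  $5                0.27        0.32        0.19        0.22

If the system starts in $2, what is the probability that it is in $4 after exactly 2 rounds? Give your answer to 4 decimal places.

Propagate the distribution vector 2 rounds from $2.
After 0 rounds: (1.0000, 0.0000, 0.0000, 0.0000)
After 1 round: (0.3200, 0.2000, 0.2600, 0.2200)
After 2 rounds: (0.2818, 0.2476, 0.2466, 0.2240)
P(in $4 after 2 rounds) = 0.2466

0.2466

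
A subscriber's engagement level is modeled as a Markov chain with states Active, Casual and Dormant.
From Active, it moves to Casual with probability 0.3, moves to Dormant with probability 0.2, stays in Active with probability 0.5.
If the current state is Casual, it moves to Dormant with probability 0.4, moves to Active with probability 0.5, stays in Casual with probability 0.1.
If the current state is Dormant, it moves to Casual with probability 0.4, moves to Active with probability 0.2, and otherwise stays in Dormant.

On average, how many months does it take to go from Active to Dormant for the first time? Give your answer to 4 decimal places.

Let t(s) be the expected number of months to first reach Dormant from state s, with t(Dormant) = 0. Conditioning on the first month:
t(Active) = 1 + 0.5·t(Active) + 0.3·t(Casual)
t(Casual) = 1 + 0.5·t(Active) + 0.1·t(Casual)
Solving: t(Active) = 4.0000, t(Casual) = 3.3333.
Expected months from Active to Dormant: 4.0000.

4.0000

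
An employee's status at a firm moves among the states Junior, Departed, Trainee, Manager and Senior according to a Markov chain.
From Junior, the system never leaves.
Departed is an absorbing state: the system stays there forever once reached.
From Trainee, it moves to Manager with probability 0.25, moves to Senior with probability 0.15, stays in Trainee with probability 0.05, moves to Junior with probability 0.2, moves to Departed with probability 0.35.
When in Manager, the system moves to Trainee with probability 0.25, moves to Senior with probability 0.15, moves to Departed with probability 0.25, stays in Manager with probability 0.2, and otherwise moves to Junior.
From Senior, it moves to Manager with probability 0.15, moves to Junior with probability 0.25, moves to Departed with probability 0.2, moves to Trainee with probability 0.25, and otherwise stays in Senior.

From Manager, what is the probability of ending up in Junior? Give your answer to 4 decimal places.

Let h(s) be the probability of absorption at Junior starting from transient state s. Then h(Junior) = 1 and h(Departed) = 0. By first-step analysis:
h(Trainee) = 0.2·1 + 0.35·0 + 0.05·h(Trainee) + 0.25·h(Manager) + 0.15·h(Senior)
h(Manager) = 0.15·1 + 0.25·0 + 0.25·h(Trainee) + 0.2·h(Manager) + 0.15·h(Senior)
h(Senior) = 0.25·1 + 0.2·0 + 0.25·h(Trainee) + 0.15·h(Manager) + 0.15·h(Senior)
Solving: h(Trainee) = 0.3915, h(Manager) = 0.3998, h(Senior) = 0.4798.
Starting from Manager, the probability is 0.3998.

0.3998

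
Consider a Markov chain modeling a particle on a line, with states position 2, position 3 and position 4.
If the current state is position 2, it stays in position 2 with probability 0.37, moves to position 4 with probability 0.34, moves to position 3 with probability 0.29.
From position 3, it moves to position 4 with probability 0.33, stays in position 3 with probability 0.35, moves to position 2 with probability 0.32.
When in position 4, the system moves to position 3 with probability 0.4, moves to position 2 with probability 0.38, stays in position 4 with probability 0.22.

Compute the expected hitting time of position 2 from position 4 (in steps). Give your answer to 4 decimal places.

2.8000

Let t(s) be the expected number of steps to first reach position 2 from state s, with t(position 2) = 0. Conditioning on the first step:
t(position 3) = 1 + 0.35·t(position 3) + 0.33·t(position 4)
t(position 4) = 1 + 0.4·t(position 3) + 0.22·t(position 4)
Solving: t(position 3) = 2.9600, t(position 4) = 2.8000.
Expected steps from position 4 to position 2: 2.8000.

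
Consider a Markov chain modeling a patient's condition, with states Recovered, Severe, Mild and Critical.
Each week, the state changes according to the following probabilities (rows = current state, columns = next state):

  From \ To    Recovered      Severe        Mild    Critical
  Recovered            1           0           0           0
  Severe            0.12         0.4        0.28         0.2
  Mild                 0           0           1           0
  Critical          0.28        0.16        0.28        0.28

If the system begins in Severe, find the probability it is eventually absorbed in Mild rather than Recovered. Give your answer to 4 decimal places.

0.6440

Let h(s) be the probability of absorption at Mild starting from transient state s. Then h(Mild) = 1 and h(Recovered) = 0. By first-step analysis:
h(Severe) = 0.12·0 + 0.4·h(Severe) + 0.28·1 + 0.2·h(Critical)
h(Critical) = 0.28·0 + 0.16·h(Severe) + 0.28·1 + 0.28·h(Critical)
Solving: h(Severe) = 0.6440, h(Critical) = 0.5320.
Starting from Severe, the probability is 0.6440.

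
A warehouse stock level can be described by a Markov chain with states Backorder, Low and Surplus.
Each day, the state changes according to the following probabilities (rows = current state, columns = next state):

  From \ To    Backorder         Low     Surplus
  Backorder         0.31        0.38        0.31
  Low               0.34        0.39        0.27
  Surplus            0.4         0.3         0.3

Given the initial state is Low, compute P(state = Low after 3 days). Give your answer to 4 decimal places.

0.3603

Propagate the distribution vector 3 days from Low.
After 0 days: (0.0000, 1.0000, 0.0000)
After 1 day: (0.3400, 0.3900, 0.2700)
After 2 days: (0.3460, 0.3623, 0.2917)
After 3 days: (0.3471, 0.3603, 0.2926)
P(in Low after 3 days) = 0.3603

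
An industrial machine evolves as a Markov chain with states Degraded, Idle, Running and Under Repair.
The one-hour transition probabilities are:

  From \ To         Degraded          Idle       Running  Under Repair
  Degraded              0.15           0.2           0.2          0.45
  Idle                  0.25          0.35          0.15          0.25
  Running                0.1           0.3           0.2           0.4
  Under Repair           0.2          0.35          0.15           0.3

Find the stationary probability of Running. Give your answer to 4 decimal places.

Let the stationary distribution be π with π = πP and π_1 + π_2 + π_3 + π_4 = 1.
π_1 = 0.15·π_1 + 0.25·π_2 + 0.1·π_3 + 0.2·π_4
π_2 = 0.2·π_1 + 0.35·π_2 + 0.3·π_3 + 0.35·π_4
π_3 = 0.2·π_1 + 0.15·π_2 + 0.2·π_3 + 0.15·π_4
Solving with the normalization constraint gives π = (0.1894, 0.3132, 0.1679, 0.3295).
So the stationary probability of Running is 0.1679.

0.1679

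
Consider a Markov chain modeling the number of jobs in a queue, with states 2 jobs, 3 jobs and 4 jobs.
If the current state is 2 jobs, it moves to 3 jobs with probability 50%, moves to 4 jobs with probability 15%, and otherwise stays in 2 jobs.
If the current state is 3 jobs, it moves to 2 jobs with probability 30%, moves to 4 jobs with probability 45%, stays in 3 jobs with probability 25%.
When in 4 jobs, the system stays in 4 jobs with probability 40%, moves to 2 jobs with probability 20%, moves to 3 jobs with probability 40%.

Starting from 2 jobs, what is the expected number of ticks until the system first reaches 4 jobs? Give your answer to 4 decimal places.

3.7037

Let t(s) be the expected number of ticks to first reach 4 jobs from state s, with t(4 jobs) = 0. Conditioning on the first tick:
t(2 jobs) = 1 + 0.35·t(2 jobs) + 0.5·t(3 jobs)
t(3 jobs) = 1 + 0.3·t(2 jobs) + 0.25·t(3 jobs)
Solving: t(2 jobs) = 3.7037, t(3 jobs) = 2.8148.
Expected ticks from 2 jobs to 4 jobs: 3.7037.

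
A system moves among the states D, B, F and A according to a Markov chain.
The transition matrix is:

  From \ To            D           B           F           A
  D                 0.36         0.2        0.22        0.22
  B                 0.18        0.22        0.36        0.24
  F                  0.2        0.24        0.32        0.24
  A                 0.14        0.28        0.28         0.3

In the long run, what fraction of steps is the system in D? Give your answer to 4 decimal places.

0.2145

Let the stationary distribution be π with π = πP and π_1 + π_2 + π_3 + π_4 = 1.
π_1 = 0.36·π_1 + 0.18·π_2 + 0.2·π_3 + 0.14·π_4
π_2 = 0.2·π_1 + 0.22·π_2 + 0.24·π_3 + 0.28·π_4
π_3 = 0.22·π_1 + 0.36·π_2 + 0.32·π_3 + 0.28·π_4
Solving with the normalization constraint gives π = (0.2145, 0.2367, 0.2980, 0.2508).
So the stationary probability of D is 0.2145.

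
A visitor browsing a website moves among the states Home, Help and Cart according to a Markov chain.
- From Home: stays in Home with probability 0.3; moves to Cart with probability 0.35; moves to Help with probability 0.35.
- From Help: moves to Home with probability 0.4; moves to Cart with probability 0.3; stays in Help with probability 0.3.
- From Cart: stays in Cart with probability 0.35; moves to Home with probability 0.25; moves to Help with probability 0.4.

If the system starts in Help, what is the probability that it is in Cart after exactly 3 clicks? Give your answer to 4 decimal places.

0.3325

Propagate the distribution vector 3 clicks from Help.
After 0 clicks: (0.0000, 1.0000, 0.0000)
After 1 click: (0.4000, 0.3000, 0.3000)
After 2 clicks: (0.3150, 0.3500, 0.3350)
After 3 clicks: (0.3183, 0.3493, 0.3325)
P(in Cart after 3 clicks) = 0.3325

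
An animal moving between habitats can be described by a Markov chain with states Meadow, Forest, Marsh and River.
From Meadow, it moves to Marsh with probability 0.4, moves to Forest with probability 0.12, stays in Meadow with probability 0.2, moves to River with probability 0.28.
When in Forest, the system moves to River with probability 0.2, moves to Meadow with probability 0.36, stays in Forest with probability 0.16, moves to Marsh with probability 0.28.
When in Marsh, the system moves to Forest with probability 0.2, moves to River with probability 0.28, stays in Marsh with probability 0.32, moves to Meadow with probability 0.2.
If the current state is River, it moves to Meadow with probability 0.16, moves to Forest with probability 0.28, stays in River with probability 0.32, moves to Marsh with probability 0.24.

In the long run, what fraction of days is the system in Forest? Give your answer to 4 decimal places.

0.1965

Let the stationary distribution be π with π = πP and π_1 + π_2 + π_3 + π_4 = 1.
π_1 = 0.2·π_1 + 0.36·π_2 + 0.2·π_3 + 0.16·π_4
π_2 = 0.12·π_1 + 0.16·π_2 + 0.2·π_3 + 0.28·π_4
π_3 = 0.4·π_1 + 0.28·π_2 + 0.32·π_3 + 0.24·π_4
Solving with the normalization constraint gives π = (0.2204, 0.1965, 0.3078, 0.2753).
So the stationary probability of Forest is 0.1965.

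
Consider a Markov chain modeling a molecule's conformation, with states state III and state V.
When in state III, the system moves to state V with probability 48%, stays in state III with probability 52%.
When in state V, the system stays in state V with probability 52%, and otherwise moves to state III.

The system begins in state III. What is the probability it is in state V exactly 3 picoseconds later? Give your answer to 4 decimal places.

Propagate the distribution vector 3 picoseconds from state III.
After 0 picoseconds: (1.0000, 0.0000)
After 1 picosecond: (0.5200, 0.4800)
After 2 picoseconds: (0.5008, 0.4992)
After 3 picoseconds: (0.5000, 0.5000)
P(in state V after 3 picoseconds) = 0.5000

0.5000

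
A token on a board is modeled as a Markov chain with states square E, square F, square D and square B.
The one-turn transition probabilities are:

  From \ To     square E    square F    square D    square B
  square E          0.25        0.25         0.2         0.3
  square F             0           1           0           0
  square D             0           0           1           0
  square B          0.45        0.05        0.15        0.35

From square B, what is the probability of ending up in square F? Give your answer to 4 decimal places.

Let h(s) be the probability of absorption at square F starting from transient state s. Then h(square F) = 1 and h(square D) = 0. By first-step analysis:
h(square E) = 0.25·h(square E) + 0.25·1 + 0.2·0 + 0.3·h(square B)
h(square B) = 0.45·h(square E) + 0.05·1 + 0.15·0 + 0.35·h(square B)
Solving: h(square E) = 0.5035, h(square B) = 0.4255.
Starting from square B, the probability is 0.4255.

0.4255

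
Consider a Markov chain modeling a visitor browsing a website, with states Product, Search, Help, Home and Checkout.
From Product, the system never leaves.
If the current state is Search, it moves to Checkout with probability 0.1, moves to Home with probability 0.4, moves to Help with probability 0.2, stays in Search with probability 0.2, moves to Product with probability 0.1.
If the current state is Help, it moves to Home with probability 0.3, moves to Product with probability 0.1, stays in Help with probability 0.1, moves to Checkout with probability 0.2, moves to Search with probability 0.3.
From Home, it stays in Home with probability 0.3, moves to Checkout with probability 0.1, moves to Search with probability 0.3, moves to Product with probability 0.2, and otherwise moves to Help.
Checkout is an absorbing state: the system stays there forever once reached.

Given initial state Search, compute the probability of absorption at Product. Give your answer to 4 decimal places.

0.5400

Let h(s) be the probability of absorption at Product starting from transient state s. Then h(Product) = 1 and h(Checkout) = 0. By first-step analysis:
h(Search) = 0.1·1 + 0.2·h(Search) + 0.2·h(Help) + 0.4·h(Home) + 0.1·0
h(Help) = 0.1·1 + 0.3·h(Search) + 0.1·h(Help) + 0.3·h(Home) + 0.2·0
h(Home) = 0.2·1 + 0.3·h(Search) + 0.1·h(Help) + 0.3·h(Home) + 0.1·0
Solving: h(Search) = 0.5400, h(Help) = 0.4867, h(Home) = 0.5867.
Starting from Search, the probability is 0.5400.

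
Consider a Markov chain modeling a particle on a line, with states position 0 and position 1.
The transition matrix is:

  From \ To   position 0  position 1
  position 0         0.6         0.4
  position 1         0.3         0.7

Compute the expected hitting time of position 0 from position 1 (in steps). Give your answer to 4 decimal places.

Let t(s) be the expected number of steps to first reach position 0 from state s, with t(position 0) = 0. Conditioning on the first step:
t(position 1) = 1 + 0.7·t(position 1)
Solving: t(position 1) = 3.3333.
Expected steps from position 1 to position 0: 3.3333.

3.3333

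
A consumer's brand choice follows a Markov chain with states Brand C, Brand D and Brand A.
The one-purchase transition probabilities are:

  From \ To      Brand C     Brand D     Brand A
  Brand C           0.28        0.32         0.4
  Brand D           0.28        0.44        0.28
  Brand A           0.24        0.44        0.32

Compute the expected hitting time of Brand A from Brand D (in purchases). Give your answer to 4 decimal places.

Let t(s) be the expected number of purchases to first reach Brand A from state s, with t(Brand A) = 0. Conditioning on the first purchase:
t(Brand C) = 1 + 0.28·t(Brand C) + 0.32·t(Brand D)
t(Brand D) = 1 + 0.28·t(Brand C) + 0.44·t(Brand D)
Solving: t(Brand C) = 2.8061, t(Brand D) = 3.1888.
Expected purchases from Brand D to Brand A: 3.1888.

3.1888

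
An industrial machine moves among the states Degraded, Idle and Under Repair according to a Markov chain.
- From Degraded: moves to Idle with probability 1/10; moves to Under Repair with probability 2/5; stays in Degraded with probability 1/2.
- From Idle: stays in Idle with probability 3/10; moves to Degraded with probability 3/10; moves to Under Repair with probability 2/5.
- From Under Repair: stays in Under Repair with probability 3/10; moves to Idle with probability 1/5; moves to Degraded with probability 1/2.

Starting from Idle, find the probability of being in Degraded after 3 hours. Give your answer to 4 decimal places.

0.4600

Propagate the distribution vector 3 hours from Idle.
After 0 hours: (0.0000, 1.0000, 0.0000)
After 1 hour: (0.3000, 0.3000, 0.4000)
After 2 hours: (0.4400, 0.2000, 0.3600)
After 3 hours: (0.4600, 0.1760, 0.3640)
P(in Degraded after 3 hours) = 0.4600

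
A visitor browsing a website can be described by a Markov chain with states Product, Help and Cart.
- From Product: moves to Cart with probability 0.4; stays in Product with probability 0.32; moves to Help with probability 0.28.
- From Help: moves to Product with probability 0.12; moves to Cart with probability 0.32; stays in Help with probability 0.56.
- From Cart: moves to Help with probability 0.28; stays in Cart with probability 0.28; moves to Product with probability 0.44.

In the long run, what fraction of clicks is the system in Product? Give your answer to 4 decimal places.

Let the stationary distribution be π with π = πP and π_1 + π_2 + π_3 = 1.
π_1 = 0.32·π_1 + 0.12·π_2 + 0.44·π_3
π_2 = 0.28·π_1 + 0.56·π_2 + 0.28·π_3
Solving with the normalization constraint gives π = (0.2817, 0.3889, 0.3294).
So the stationary probability of Product is 0.2817.

0.2817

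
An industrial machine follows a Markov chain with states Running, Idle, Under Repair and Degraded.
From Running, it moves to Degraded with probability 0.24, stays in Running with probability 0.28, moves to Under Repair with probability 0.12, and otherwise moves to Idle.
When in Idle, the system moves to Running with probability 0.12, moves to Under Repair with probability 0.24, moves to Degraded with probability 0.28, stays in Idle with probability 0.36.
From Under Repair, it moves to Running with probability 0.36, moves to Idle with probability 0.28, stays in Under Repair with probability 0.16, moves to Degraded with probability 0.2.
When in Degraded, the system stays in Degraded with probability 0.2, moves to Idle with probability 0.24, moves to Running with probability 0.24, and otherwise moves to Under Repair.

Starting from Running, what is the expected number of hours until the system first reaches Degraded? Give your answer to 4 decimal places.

4.0465

Let t(s) be the expected number of hours to first reach Degraded from state s, with t(Degraded) = 0. Conditioning on the first hour:
t(Running) = 1 + 0.28·t(Running) + 0.36·t(Idle) + 0.12·t(Under Repair)
t(Idle) = 1 + 0.12·t(Running) + 0.36·t(Idle) + 0.24·t(Under Repair)
t(Under Repair) = 1 + 0.36·t(Running) + 0.28·t(Idle) + 0.16·t(Under Repair)
Solving: t(Running) = 4.0465, t(Idle) = 3.9063, t(Under Repair) = 4.2268.
Expected hours from Running to Degraded: 4.0465.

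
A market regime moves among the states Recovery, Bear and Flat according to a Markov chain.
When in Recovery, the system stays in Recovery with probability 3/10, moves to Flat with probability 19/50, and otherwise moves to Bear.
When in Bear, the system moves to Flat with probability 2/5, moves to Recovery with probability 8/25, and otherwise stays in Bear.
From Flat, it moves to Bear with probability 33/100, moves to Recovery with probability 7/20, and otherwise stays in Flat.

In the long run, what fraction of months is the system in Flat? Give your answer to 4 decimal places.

0.3644

Let the stationary distribution be π with π = πP and π_1 + π_2 + π_3 = 1.
π_1 = 0.3·π_1 + 0.32·π_2 + 0.35·π_3
π_2 = 0.32·π_1 + 0.28·π_2 + 0.33·π_3
Solving with the normalization constraint gives π = (0.3244, 0.3112, 0.3644).
So the stationary probability of Flat is 0.3644.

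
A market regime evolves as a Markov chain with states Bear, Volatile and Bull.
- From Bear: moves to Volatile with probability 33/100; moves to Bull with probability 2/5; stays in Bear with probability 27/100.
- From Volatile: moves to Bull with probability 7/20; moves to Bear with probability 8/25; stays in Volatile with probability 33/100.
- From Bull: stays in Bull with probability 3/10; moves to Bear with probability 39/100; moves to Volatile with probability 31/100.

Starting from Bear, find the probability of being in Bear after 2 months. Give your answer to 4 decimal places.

0.3345

Sum over the intermediate state after 1 month:
P = P(Bear→Bear)·P(Bear→Bear) + P(Bear→Volatile)·P(Volatile→Bear) + P(Bear→Bull)·P(Bull→Bear)
  = 0.27×0.27 + 0.33×0.32 + 0.4×0.39
  = 0.0729 + 0.1056 + 0.1560 = 0.3345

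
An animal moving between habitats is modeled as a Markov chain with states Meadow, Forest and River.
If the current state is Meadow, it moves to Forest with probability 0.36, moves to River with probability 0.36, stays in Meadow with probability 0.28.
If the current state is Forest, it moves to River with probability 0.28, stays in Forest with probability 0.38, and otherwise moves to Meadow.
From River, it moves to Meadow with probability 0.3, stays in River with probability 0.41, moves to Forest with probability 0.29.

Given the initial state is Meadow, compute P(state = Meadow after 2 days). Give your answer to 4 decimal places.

0.3088

Sum over the intermediate state after 1 day:
P = P(Meadow→Meadow)·P(Meadow→Meadow) + P(Meadow→Forest)·P(Forest→Meadow) + P(Meadow→River)·P(River→Meadow)
  = 0.28×0.28 + 0.36×0.34 + 0.36×0.3
  = 0.0784 + 0.1224 + 0.1080 = 0.3088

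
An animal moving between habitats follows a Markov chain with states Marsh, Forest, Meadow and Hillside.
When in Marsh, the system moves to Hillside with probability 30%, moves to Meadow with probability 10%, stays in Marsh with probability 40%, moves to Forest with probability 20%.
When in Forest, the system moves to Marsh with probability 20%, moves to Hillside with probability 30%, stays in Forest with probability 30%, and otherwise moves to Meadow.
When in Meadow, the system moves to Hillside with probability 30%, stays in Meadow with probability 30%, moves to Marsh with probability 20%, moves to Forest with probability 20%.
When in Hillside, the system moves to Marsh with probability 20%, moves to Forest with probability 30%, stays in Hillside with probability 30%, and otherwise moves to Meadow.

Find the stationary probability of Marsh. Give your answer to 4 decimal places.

0.2500

Let the stationary distribution be π with π = πP and π_1 + π_2 + π_3 + π_4 = 1.
π_1 = 0.4·π_1 + 0.2·π_2 + 0.2·π_3 + 0.2·π_4
π_2 = 0.2·π_1 + 0.3·π_2 + 0.2·π_3 + 0.3·π_4
π_3 = 0.1·π_1 + 0.2·π_2 + 0.3·π_3 + 0.2·π_4
Solving with the normalization constraint gives π = (0.2500, 0.2556, 0.1944, 0.3000).
So the stationary probability of Marsh is 0.2500.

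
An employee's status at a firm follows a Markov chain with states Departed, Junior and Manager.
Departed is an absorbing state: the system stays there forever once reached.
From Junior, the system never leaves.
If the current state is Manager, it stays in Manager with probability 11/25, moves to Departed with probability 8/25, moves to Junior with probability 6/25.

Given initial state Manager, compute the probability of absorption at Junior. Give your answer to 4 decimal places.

Let h(s) be the probability of absorption at Junior starting from transient state s. Then h(Junior) = 1 and h(Departed) = 0. By first-step analysis:
h(Manager) = 0.32·0 + 0.24·1 + 0.44·h(Manager)
Solving: h(Manager) = 0.4286.
Starting from Manager, the probability is 0.4286.

0.4286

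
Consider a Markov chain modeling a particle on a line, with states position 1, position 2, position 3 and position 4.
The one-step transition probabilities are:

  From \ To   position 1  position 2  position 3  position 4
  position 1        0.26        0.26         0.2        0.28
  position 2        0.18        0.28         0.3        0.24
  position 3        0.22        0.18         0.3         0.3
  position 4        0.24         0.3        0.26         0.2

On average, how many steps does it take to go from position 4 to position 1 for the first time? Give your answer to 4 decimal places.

Let t(s) be the expected number of steps to first reach position 1 from state s, with t(position 1) = 0. Conditioning on the first step:
t(position 2) = 1 + 0.28·t(position 2) + 0.3·t(position 3) + 0.24·t(position 4)
t(position 3) = 1 + 0.18·t(position 2) + 0.3·t(position 3) + 0.3·t(position 4)
t(position 4) = 1 + 0.3·t(position 2) + 0.26·t(position 3) + 0.2·t(position 4)
Solving: t(position 2) = 4.8437, t(position 3) = 4.6337, t(position 4) = 4.5723.
Expected steps from position 4 to position 1: 4.5723.

4.5723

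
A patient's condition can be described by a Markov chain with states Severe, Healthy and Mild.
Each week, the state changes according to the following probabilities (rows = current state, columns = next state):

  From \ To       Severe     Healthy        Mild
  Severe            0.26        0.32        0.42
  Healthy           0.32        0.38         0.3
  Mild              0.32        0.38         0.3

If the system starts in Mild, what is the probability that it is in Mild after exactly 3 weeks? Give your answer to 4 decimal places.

Propagate the distribution vector 3 weeks from Mild.
After 0 weeks: (0.0000, 0.0000, 1.0000)
After 1 week: (0.3200, 0.3800, 0.3000)
After 2 weeks: (0.3008, 0.3608, 0.3384)
After 3 weeks: (0.3020, 0.3620, 0.3361)
P(in Mild after 3 weeks) = 0.3361

0.3361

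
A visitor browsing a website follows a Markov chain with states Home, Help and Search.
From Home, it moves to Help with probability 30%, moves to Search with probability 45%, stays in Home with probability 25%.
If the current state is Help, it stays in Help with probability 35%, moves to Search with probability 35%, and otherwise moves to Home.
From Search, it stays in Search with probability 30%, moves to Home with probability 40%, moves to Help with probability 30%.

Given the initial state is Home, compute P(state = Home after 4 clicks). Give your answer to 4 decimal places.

Propagate the distribution vector 4 clicks from Home.
After 0 clicks: (1.0000, 0.0000, 0.0000)
After 1 click: (0.2500, 0.3000, 0.4500)
After 2 clicks: (0.3325, 0.3150, 0.3525)
After 3 clicks: (0.3186, 0.3158, 0.3656)
After 4 clicks: (0.3206, 0.3158, 0.3636)
P(in Home after 4 clicks) = 0.3206

0.3206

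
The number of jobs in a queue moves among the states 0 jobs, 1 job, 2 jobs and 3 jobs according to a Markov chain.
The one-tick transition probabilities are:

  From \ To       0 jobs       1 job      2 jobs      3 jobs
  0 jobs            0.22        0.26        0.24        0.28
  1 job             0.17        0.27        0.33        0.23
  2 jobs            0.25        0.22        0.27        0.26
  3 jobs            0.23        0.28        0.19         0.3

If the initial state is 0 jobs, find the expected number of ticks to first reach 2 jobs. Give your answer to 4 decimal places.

Let t(s) be the expected number of ticks to first reach 2 jobs from state s, with t(2 jobs) = 0. Conditioning on the first tick:
t(0 jobs) = 1 + 0.22·t(0 jobs) + 0.26·t(1 job) + 0.28·t(3 jobs)
t(1 job) = 1 + 0.17·t(0 jobs) + 0.27·t(1 job) + 0.23·t(3 jobs)
t(3 jobs) = 1 + 0.23·t(0 jobs) + 0.28·t(1 job) + 0.3·t(3 jobs)
Solving: t(0 jobs) = 3.9916, t(1 job) = 3.6188, t(3 jobs) = 4.1876.
Expected ticks from 0 jobs to 2 jobs: 3.9916.

3.9916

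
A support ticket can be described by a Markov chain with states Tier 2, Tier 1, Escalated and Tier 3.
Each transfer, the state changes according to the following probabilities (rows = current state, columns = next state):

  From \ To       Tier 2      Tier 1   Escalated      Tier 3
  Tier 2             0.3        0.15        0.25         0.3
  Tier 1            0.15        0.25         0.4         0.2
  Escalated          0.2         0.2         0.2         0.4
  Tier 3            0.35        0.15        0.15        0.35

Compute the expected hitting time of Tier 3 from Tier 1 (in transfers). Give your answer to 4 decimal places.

3.5554

Let t(s) be the expected number of transfers to first reach Tier 3 from state s, with t(Tier 3) = 0. Conditioning on the first transfer:
t(Tier 2) = 1 + 0.3·t(Tier 2) + 0.15·t(Tier 1) + 0.25·t(Escalated)
t(Tier 1) = 1 + 0.15·t(Tier 2) + 0.25·t(Tier 1) + 0.4·t(Escalated)
t(Escalated) = 1 + 0.2·t(Tier 2) + 0.2·t(Tier 1) + 0.2·t(Escalated)
Solving: t(Tier 2) = 3.2439, t(Tier 1) = 3.5554, t(Escalated) = 2.9498.
Expected transfers from Tier 1 to Tier 3: 3.5554.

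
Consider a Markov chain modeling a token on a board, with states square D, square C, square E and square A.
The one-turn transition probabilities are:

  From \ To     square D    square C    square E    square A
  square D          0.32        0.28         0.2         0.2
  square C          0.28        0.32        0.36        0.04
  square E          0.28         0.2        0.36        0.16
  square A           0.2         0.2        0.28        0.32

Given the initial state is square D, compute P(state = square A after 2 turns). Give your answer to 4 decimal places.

0.1712

Propagate the distribution vector 2 turns from square D.
After 0 turns: (1.0000, 0.0000, 0.0000, 0.0000)
After 1 turn: (0.3200, 0.2800, 0.2000, 0.2000)
After 2 turns: (0.2768, 0.2592, 0.2928, 0.1712)
P(in square A after 2 turns) = 0.1712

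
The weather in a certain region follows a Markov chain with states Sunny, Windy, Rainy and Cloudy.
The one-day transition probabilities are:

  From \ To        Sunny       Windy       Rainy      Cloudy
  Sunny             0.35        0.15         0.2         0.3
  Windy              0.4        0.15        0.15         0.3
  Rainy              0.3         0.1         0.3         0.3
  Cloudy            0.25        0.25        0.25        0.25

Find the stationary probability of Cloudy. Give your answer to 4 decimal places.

Let the stationary distribution be π with π = πP and π_1 + π_2 + π_3 + π_4 = 1.
π_1 = 0.35·π_1 + 0.4·π_2 + 0.3·π_3 + 0.25·π_4
π_2 = 0.15·π_1 + 0.15·π_2 + 0.1·π_3 + 0.25·π_4
π_3 = 0.2·π_1 + 0.15·π_2 + 0.3·π_3 + 0.25·π_4
Solving with the normalization constraint gives π = (0.3183, 0.1671, 0.2288, 0.2857).
So the stationary probability of Cloudy is 0.2857.

0.2857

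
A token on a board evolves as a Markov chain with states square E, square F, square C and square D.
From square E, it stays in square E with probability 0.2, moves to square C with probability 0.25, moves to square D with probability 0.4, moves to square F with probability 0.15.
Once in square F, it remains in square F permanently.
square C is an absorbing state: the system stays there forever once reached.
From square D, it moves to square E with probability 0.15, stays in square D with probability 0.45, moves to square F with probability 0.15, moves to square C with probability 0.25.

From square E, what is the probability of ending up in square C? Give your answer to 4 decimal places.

0.6250

Let h(s) be the probability of absorption at square C starting from transient state s. Then h(square C) = 1 and h(square F) = 0. By first-step analysis:
h(square E) = 0.2·h(square E) + 0.15·0 + 0.25·1 + 0.4·h(square D)
h(square D) = 0.15·h(square E) + 0.15·0 + 0.25·1 + 0.45·h(square D)
Solving: h(square E) = 0.6250, h(square D) = 0.6250.
Starting from square E, the probability is 0.6250.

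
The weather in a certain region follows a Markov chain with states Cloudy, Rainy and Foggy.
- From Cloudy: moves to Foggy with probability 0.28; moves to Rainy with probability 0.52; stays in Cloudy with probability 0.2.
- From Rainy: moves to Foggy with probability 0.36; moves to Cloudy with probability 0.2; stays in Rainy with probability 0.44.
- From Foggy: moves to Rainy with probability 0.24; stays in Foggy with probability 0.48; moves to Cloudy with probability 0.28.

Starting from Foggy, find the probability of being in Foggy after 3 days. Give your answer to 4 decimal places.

Propagate the distribution vector 3 days from Foggy.
After 0 days: (0.0000, 0.0000, 1.0000)
After 1 day: (0.2800, 0.2400, 0.4800)
After 2 days: (0.2384, 0.3664, 0.3952)
After 3 days: (0.2316, 0.3800, 0.3884)
P(in Foggy after 3 days) = 0.3884

0.3884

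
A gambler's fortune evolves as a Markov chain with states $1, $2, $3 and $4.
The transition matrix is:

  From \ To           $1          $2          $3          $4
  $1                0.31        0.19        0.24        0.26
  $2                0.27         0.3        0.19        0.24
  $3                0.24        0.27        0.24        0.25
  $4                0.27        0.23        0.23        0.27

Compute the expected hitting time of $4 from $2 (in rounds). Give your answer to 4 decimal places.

Let t(s) be the expected number of rounds to first reach $4 from state s, with t($4) = 0. Conditioning on the first round:
t($1) = 1 + 0.31·t($1) + 0.19·t($2) + 0.24·t($3)
t($2) = 1 + 0.27·t($1) + 0.3·t($2) + 0.19·t($3)
t($3) = 1 + 0.24·t($1) + 0.27·t($2) + 0.24·t($3)
Solving: t($1) = 3.9520, t($2) = 4.0382, t($3) = 3.9984.
Expected rounds from $2 to $4: 4.0382.

4.0382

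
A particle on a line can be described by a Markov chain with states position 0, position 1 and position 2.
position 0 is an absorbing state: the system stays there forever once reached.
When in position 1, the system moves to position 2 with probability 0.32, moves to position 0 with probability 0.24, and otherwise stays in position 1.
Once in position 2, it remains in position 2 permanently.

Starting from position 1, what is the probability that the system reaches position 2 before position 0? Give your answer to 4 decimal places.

0.5714

Let h(s) be the probability of absorption at position 2 starting from transient state s. Then h(position 2) = 1 and h(position 0) = 0. By first-step analysis:
h(position 1) = 0.24·0 + 0.44·h(position 1) + 0.32·1
Solving: h(position 1) = 0.5714.
Starting from position 1, the probability is 0.5714.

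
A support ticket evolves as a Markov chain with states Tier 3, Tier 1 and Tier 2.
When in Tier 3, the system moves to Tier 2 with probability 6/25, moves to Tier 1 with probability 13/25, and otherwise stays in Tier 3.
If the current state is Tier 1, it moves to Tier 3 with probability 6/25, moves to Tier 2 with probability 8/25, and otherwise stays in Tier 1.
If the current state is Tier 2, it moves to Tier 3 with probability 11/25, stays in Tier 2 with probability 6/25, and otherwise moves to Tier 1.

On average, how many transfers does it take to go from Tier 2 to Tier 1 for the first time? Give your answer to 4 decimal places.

2.5424

Let t(s) be the expected number of transfers to first reach Tier 1 from state s, with t(Tier 1) = 0. Conditioning on the first transfer:
t(Tier 3) = 1 + 0.24·t(Tier 3) + 0.24·t(Tier 2)
t(Tier 2) = 1 + 0.44·t(Tier 3) + 0.24·t(Tier 2)
Solving: t(Tier 3) = 2.1186, t(Tier 2) = 2.5424.
Expected transfers from Tier 2 to Tier 1: 2.5424.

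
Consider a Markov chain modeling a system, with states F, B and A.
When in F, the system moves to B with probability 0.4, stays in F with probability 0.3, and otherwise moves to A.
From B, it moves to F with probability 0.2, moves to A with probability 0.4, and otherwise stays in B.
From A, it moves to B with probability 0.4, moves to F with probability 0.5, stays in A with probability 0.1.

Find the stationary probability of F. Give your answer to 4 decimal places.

Let the stationary distribution be π with π = πP and π_1 + π_2 + π_3 = 1.
π_1 = 0.3·π_1 + 0.2·π_2 + 0.5·π_3
π_2 = 0.4·π_1 + 0.4·π_2 + 0.4·π_3
Solving with the normalization constraint gives π = (0.3167, 0.4000, 0.2833).
So the stationary probability of F is 0.3167.

0.3167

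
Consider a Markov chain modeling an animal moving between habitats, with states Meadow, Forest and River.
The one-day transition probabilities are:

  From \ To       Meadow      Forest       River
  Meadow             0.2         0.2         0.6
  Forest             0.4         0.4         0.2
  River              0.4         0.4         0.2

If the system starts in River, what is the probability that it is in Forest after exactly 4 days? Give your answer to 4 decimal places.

Propagate the distribution vector 4 days from River.
After 0 days: (0.0000, 0.0000, 1.0000)
After 1 day: (0.4000, 0.4000, 0.2000)
After 2 days: (0.3200, 0.3200, 0.3600)
After 3 days: (0.3360, 0.3360, 0.3280)
After 4 days: (0.3328, 0.3328, 0.3344)
P(in Forest after 4 days) = 0.3328

0.3328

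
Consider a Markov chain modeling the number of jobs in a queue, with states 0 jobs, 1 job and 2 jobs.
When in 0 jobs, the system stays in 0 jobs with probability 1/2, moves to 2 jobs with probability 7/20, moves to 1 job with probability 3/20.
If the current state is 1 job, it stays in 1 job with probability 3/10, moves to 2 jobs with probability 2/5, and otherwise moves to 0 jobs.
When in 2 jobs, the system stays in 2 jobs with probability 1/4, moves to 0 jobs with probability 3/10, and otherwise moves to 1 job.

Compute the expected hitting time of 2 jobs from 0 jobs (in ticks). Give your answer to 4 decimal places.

2.7869

Let t(s) be the expected number of ticks to first reach 2 jobs from state s, with t(2 jobs) = 0. Conditioning on the first tick:
t(0 jobs) = 1 + 0.5·t(0 jobs) + 0.15·t(1 job)
t(1 job) = 1 + 0.3·t(0 jobs) + 0.3·t(1 job)
Solving: t(0 jobs) = 2.7869, t(1 job) = 2.6230.
Expected ticks from 0 jobs to 2 jobs: 2.7869.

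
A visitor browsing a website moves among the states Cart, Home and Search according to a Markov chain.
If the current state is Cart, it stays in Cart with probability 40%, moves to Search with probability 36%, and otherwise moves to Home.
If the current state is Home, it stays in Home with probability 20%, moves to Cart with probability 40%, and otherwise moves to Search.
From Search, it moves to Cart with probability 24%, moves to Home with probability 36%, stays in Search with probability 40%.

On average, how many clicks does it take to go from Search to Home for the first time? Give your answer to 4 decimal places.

Let t(s) be the expected number of clicks to first reach Home from state s, with t(Home) = 0. Conditioning on the first click:
t(Cart) = 1 + 0.4·t(Cart) + 0.36·t(Search)
t(Search) = 1 + 0.24·t(Cart) + 0.4·t(Search)
Solving: t(Cart) = 3.5088, t(Search) = 3.0702.
Expected clicks from Search to Home: 3.0702.

3.0702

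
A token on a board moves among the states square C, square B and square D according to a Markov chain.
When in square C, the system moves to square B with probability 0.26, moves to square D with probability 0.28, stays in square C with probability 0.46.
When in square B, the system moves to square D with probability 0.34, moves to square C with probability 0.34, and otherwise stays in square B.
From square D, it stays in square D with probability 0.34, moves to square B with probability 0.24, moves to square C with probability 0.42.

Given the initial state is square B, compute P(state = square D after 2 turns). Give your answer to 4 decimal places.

Sum over the intermediate state after 1 turn:
P = P(square B→square C)·P(square C→square D) + P(square B→square B)·P(square B→square D) + P(square B→square D)·P(square D→square D)
  = 0.34×0.28 + 0.32×0.34 + 0.34×0.34
  = 0.0952 + 0.1088 + 0.1156 = 0.3196

0.3196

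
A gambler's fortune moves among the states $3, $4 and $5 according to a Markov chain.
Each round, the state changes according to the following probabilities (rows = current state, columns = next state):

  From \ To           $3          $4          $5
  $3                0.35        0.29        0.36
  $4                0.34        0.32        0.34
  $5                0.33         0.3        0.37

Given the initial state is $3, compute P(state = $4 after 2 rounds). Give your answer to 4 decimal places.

Sum over the intermediate state after 1 round:
P = P($3→$3)·P($3→$4) + P($3→$4)·P($4→$4) + P($3→$5)·P($5→$4)
  = 0.35×0.29 + 0.29×0.32 + 0.36×0.3
  = 0.1015 + 0.0928 + 0.1080 = 0.3023

0.3023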